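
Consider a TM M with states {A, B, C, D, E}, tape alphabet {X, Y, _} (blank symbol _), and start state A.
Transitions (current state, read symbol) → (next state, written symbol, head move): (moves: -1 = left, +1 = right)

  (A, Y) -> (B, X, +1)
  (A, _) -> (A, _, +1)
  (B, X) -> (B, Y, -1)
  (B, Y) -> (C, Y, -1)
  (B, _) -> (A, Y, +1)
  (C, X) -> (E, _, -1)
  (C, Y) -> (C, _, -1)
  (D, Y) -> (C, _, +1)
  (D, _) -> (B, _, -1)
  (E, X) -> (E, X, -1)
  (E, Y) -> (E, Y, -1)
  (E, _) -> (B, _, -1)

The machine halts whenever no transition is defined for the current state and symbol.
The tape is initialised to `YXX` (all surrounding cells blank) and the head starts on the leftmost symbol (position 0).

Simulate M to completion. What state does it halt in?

A | ____[Y]XX   read Y → write X, move +1, go to B
B | ____X[X]X   read X → write Y, move -1, go to B
B | ____[X]YX   read X → write Y, move -1, go to B
B | ___[_]YYX   read _ → write Y, move +1, go to A
A | ___Y[Y]YX   read Y → write X, move +1, go to B
B | ___YX[Y]X   read Y → write Y, move -1, go to C
C | ___Y[X]YX   read X → write _, move -1, go to E
E | ___[Y]_YX   read Y → write Y, move -1, go to E
E | __[_]Y_YX   read _ → write _, move -1, go to B
B | _[_]_Y_YX   read _ → write Y, move +1, go to A
A | _Y[_]Y_YX   read _ → write _, move +1, go to A
A | _Y_[Y]_YX   read Y → write X, move +1, go to B
B | _Y_X[_]YX   read _ → write Y, move +1, go to A
A | _Y_XY[Y]X   read Y → write X, move +1, go to B
B | _Y_XYX[X]   read X → write Y, move -1, go to B
B | _Y_XY[X]Y   read X → write Y, move -1, go to B
B | _Y_X[Y]YY   read Y → write Y, move -1, go to C
C | _Y_[X]YYY   read X → write _, move -1, go to E
E | _Y[_]_YYY   read _ → write _, move -1, go to B
B | _[Y]__YYY   read Y → write Y, move -1, go to C
C | [_]Y__YYY
No transition is defined for (C, _); M halts in state C.

C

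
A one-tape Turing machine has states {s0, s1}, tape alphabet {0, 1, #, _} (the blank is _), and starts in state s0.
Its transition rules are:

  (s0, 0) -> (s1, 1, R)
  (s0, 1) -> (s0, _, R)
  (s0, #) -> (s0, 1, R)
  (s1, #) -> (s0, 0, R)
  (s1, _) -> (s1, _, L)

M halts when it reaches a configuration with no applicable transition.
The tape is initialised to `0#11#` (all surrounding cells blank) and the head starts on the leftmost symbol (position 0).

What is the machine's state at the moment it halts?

s0 | [0]#11#_   read 0 → write 1, move R, go to s1
s1 | 1[#]11#_   read # → write 0, move R, go to s0
s0 | 10[1]1#_   read 1 → write _, move R, go to s0
s0 | 10_[1]#_   read 1 → write _, move R, go to s0
s0 | 10__[#]_   read # → write 1, move R, go to s0
s0 | 10__1[_]
No transition is defined for (s0, _); M halts in state s0.

s0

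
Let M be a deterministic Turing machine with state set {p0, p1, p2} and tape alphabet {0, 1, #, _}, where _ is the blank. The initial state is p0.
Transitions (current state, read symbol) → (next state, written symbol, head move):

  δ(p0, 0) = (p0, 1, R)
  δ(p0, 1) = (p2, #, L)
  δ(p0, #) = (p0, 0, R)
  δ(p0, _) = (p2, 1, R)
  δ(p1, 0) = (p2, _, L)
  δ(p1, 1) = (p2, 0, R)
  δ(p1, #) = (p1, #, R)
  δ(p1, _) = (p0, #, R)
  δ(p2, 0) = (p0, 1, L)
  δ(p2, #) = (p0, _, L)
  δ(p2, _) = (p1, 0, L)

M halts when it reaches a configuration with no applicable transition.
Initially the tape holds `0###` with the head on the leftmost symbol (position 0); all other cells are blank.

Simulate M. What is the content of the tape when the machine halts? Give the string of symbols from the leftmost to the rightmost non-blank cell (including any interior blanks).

state=p0 head=0 tape=[0]###__   (p0,0)→(p0,1,R)
state=p0 head=1 tape=1[#]##__   (p0,#)→(p0,0,R)
state=p0 head=2 tape=10[#]#__   (p0,#)→(p0,0,R)
state=p0 head=3 tape=100[#]__   (p0,#)→(p0,0,R)
state=p0 head=4 tape=1000[_]_   (p0,_)→(p2,1,R)
state=p2 head=5 tape=10001[_]   (p2,_)→(p1,0,L)
state=p1 head=4 tape=1000[1]0   (p1,1)→(p2,0,R)
state=p2 head=5 tape=10000[0]   (p2,0)→(p0,1,L)
state=p0 head=4 tape=1000[0]1   (p0,0)→(p0,1,R)
state=p0 head=5 tape=10001[1]   (p0,1)→(p2,#,L)
state=p2 head=4 tape=1000[1]#
The non-blank tape span at halt is 10001#.

10001#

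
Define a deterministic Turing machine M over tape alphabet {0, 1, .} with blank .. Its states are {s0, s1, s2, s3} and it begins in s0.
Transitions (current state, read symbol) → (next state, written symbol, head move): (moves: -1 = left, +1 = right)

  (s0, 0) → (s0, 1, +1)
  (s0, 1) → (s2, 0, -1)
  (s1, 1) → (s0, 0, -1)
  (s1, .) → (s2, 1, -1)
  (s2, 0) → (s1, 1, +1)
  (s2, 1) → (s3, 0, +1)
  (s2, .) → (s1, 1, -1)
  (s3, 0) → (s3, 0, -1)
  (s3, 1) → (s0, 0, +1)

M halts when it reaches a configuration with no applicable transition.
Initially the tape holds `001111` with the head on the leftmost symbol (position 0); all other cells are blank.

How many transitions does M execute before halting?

state=s0 head=0 tape=[0]01111.   (s0,0)→(s0,1,+1)
state=s0 head=1 tape=1[0]1111.   (s0,0)→(s0,1,+1)
state=s0 head=2 tape=11[1]111.   (s0,1)→(s2,0,-1)
state=s2 head=1 tape=1[1]0111.   (s2,1)→(s3,0,+1)
state=s3 head=2 tape=10[0]111.   (s3,0)→(s3,0,-1)
state=s3 head=1 tape=1[0]0111.   (s3,0)→(s3,0,-1)
state=s3 head=0 tape=[1]00111.   (s3,1)→(s0,0,+1)
state=s0 head=1 tape=0[0]0111.   (s0,0)→(s0,1,+1)
state=s0 head=2 tape=01[0]111.   (s0,0)→(s0,1,+1)
state=s0 head=3 tape=011[1]11.   (s0,1)→(s2,0,-1)
state=s2 head=2 tape=01[1]011.   (s2,1)→(s3,0,+1)
state=s3 head=3 tape=010[0]11.   (s3,0)→(s3,0,-1)
state=s3 head=2 tape=01[0]011.   (s3,0)→(s3,0,-1)
state=s3 head=1 tape=0[1]0011.   (s3,1)→(s0,0,+1)
state=s0 head=2 tape=00[0]011.   (s0,0)→(s0,1,+1)
state=s0 head=3 tape=001[0]11.   (s0,0)→(s0,1,+1)
state=s0 head=4 tape=0011[1]1.   (s0,1)→(s2,0,-1)
state=s2 head=3 tape=001[1]01.   (s2,1)→(s3,0,+1)
state=s3 head=4 tape=0010[0]1.   (s3,0)→(s3,0,-1)
state=s3 head=3 tape=001[0]01.   (s3,0)→(s3,0,-1)
state=s3 head=2 tape=00[1]001.   (s3,1)→(s0,0,+1)
state=s0 head=3 tape=000[0]01.   (s0,0)→(s0,1,+1)
state=s0 head=4 tape=0001[0]1.   (s0,0)→(s0,1,+1)
state=s0 head=5 tape=00011[1].   (s0,1)→(s2,0,-1)
state=s2 head=4 tape=0001[1]0.   (s2,1)→(s3,0,+1)
state=s3 head=5 tape=00010[0].   (s3,0)→(s3,0,-1)
state=s3 head=4 tape=0001[0]0.   (s3,0)→(s3,0,-1)
state=s3 head=3 tape=000[1]00.   (s3,1)→(s0,0,+1)
state=s0 head=4 tape=0000[0]0.   (s0,0)→(s0,1,+1)
state=s0 head=5 tape=00001[0].   (s0,0)→(s0,1,+1)
state=s0 head=6 tape=000011[.]
M halts after 30 transitions.

30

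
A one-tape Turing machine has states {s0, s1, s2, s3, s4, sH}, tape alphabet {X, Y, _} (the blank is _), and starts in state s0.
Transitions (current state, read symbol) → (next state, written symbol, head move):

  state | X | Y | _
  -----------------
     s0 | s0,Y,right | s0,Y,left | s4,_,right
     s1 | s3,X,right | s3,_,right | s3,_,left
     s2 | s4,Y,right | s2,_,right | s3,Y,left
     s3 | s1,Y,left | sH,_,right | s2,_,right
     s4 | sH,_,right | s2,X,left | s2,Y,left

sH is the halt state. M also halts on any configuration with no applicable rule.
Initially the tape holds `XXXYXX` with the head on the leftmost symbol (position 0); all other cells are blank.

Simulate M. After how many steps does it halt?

state=s0 head=0 tape=__[X]XXYXX   (s0,X)→(s0,Y,right)
state=s0 head=1 tape=__Y[X]XYXX   (s0,X)→(s0,Y,right)
state=s0 head=2 tape=__YY[X]YXX   (s0,X)→(s0,Y,right)
state=s0 head=3 tape=__YYY[Y]XX   (s0,Y)→(s0,Y,left)
state=s0 head=2 tape=__YY[Y]YXX   (s0,Y)→(s0,Y,left)
state=s0 head=1 tape=__Y[Y]YYXX   (s0,Y)→(s0,Y,left)
state=s0 head=0 tape=__[Y]YYYXX   (s0,Y)→(s0,Y,left)
state=s0 head=-1 tape=_[_]YYYYXX   (s0,_)→(s4,_,right)
state=s4 head=0 tape=__[Y]YYYXX   (s4,Y)→(s2,X,left)
state=s2 head=-1 tape=_[_]XYYYXX   (s2,_)→(s3,Y,left)
state=s3 head=-2 tape=[_]YXYYYXX   (s3,_)→(s2,_,right)
state=s2 head=-1 tape=_[Y]XYYYXX   (s2,Y)→(s2,_,right)
state=s2 head=0 tape=__[X]YYYXX   (s2,X)→(s4,Y,right)
state=s4 head=1 tape=__Y[Y]YYXX   (s4,Y)→(s2,X,left)
state=s2 head=0 tape=__[Y]XYYXX   (s2,Y)→(s2,_,right)
state=s2 head=1 tape=___[X]YYXX   (s2,X)→(s4,Y,right)
state=s4 head=2 tape=___Y[Y]YXX   (s4,Y)→(s2,X,left)
state=s2 head=1 tape=___[Y]XYXX   (s2,Y)→(s2,_,right)
state=s2 head=2 tape=____[X]YXX   (s2,X)→(s4,Y,right)
state=s4 head=3 tape=____Y[Y]XX   (s4,Y)→(s2,X,left)
state=s2 head=2 tape=____[Y]XXX   (s2,Y)→(s2,_,right)
state=s2 head=3 tape=_____[X]XX   (s2,X)→(s4,Y,right)
state=s4 head=4 tape=_____Y[X]X   (s4,X)→(sH,_,right)
state=sH head=5 tape=_____Y_[X]
M halts after 23 transitions.

23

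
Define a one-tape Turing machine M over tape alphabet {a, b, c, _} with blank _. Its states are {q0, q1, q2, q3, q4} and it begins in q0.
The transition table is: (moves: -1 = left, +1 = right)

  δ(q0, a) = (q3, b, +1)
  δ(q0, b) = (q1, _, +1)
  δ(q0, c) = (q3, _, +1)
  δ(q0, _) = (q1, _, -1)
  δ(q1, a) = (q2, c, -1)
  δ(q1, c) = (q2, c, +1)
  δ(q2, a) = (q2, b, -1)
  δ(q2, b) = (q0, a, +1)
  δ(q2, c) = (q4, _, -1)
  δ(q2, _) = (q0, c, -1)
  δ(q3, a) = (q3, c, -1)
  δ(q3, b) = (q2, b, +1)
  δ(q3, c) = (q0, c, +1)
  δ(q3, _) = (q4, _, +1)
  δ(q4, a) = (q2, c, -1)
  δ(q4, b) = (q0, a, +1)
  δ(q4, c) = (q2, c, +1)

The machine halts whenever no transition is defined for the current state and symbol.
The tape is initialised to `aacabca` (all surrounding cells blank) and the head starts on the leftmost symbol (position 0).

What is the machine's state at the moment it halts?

q0 | ___[a]acabca   read a → write b, move +1, go to q3
q3 | ___b[a]cabca   read a → write c, move -1, go to q3
q3 | ___[b]ccabca   read b → write b, move +1, go to q2
q2 | ___b[c]cabca   read c → write _, move -1, go to q4
q4 | ___[b]_cabca   read b → write a, move +1, go to q0
q0 | ___a[_]cabca   read _ → write _, move -1, go to q1
q1 | ___[a]_cabca   read a → write c, move -1, go to q2
q2 | __[_]c_cabca   read _ → write c, move -1, go to q0
q0 | _[_]cc_cabca   read _ → write _, move -1, go to q1
q1 | [_]_cc_cabca
No transition is defined for (q1, _); M halts in state q1.

q1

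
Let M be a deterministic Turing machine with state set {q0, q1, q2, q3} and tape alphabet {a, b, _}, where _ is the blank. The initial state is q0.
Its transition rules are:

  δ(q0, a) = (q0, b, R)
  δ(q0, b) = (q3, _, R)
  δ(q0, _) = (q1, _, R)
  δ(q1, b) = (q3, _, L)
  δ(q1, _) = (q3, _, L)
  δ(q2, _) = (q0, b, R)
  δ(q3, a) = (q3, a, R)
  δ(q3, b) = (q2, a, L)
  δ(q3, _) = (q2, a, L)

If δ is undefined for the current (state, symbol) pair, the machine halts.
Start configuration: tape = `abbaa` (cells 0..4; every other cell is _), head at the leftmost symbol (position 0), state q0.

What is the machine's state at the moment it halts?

q0 | [a]bbaa__   read a → write b, move R, go to q0
q0 | b[b]baa__   read b → write _, move R, go to q3
q3 | b_[b]aa__   read b → write a, move L, go to q2
q2 | b[_]aaa__   read _ → write b, move R, go to q0
q0 | bb[a]aa__   read a → write b, move R, go to q0
q0 | bbb[a]a__   read a → write b, move R, go to q0
q0 | bbbb[a]__   read a → write b, move R, go to q0
q0 | bbbbb[_]_   read _ → write _, move R, go to q1
q1 | bbbbb_[_]   read _ → write _, move L, go to q3
q3 | bbbbb[_]_   read _ → write a, move L, go to q2
q2 | bbbb[b]a_
No transition is defined for (q2, b); M halts in state q2.

q2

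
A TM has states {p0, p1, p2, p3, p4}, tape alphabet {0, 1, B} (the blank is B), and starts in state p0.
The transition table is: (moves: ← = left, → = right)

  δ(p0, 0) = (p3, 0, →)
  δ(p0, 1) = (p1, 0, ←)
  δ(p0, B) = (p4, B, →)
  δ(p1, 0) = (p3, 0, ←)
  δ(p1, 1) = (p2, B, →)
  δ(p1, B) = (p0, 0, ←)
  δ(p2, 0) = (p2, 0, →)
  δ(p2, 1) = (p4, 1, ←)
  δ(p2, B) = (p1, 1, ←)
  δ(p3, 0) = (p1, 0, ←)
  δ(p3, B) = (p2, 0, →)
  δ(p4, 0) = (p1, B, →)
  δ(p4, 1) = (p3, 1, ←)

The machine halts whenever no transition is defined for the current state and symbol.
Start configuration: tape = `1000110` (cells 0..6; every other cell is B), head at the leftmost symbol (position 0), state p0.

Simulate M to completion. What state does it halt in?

p4

p0 | BB[1]000110   read 1 → write 0, move ←, go to p1
p1 | B[B]0000110   read B → write 0, move ←, go to p0
p0 | [B]00000110   read B → write B, move →, go to p4
p4 | B[0]0000110   read 0 → write B, move →, go to p1
p1 | BB[0]000110   read 0 → write 0, move ←, go to p3
p3 | B[B]0000110   read B → write 0, move →, go to p2
p2 | B0[0]000110   read 0 → write 0, move →, go to p2
p2 | B00[0]00110   read 0 → write 0, move →, go to p2
p2 | B000[0]0110   read 0 → write 0, move →, go to p2
p2 | B0000[0]110   read 0 → write 0, move →, go to p2
p2 | B00000[1]10   read 1 → write 1, move ←, go to p4
p4 | B0000[0]110   read 0 → write B, move →, go to p1
p1 | B0000B[1]10   read 1 → write B, move →, go to p2
p2 | B0000BB[1]0   read 1 → write 1, move ←, go to p4
p4 | B0000B[B]10
No transition is defined for (p4, B); M halts in state p4.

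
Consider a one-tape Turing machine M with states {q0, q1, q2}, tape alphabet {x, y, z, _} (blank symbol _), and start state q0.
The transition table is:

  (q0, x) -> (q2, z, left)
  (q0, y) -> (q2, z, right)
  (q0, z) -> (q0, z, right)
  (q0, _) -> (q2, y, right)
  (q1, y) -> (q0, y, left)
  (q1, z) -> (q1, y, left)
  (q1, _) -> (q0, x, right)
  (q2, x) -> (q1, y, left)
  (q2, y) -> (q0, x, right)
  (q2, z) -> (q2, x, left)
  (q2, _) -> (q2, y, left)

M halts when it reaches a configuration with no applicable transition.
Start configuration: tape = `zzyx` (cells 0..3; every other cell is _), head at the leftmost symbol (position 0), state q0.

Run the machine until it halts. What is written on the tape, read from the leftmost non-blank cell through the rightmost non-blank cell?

xzxzxyxy

q0 | _[z]zyx___   read z → write z, move right, go to q0
q0 | _z[z]yx___   read z → write z, move right, go to q0
q0 | _zz[y]x___   read y → write z, move right, go to q2
q2 | _zzz[x]___   read x → write y, move left, go to q1
q1 | _zz[z]y___   read z → write y, move left, go to q1
q1 | _z[z]yy___   read z → write y, move left, go to q1
q1 | _[z]yyy___   read z → write y, move left, go to q1
q1 | [_]yyyy___   read _ → write x, move right, go to q0
q0 | x[y]yyy___   read y → write z, move right, go to q2
q2 | xz[y]yy___   read y → write x, move right, go to q0
q0 | xzx[y]y___   read y → write z, move right, go to q2
q2 | xzxz[y]___   read y → write x, move right, go to q0
q0 | xzxzx[_]__   read _ → write y, move right, go to q2
q2 | xzxzxy[_]_   read _ → write y, move left, go to q2
q2 | xzxzx[y]y_   read y → write x, move right, go to q0
q0 | xzxzxx[y]_   read y → write z, move right, go to q2
q2 | xzxzxxz[_]   read _ → write y, move left, go to q2
q2 | xzxzxx[z]y   read z → write x, move left, go to q2
q2 | xzxzx[x]xy   read x → write y, move left, go to q1
q1 | xzxz[x]yxy
The non-blank tape span at halt is xzxzxyxy.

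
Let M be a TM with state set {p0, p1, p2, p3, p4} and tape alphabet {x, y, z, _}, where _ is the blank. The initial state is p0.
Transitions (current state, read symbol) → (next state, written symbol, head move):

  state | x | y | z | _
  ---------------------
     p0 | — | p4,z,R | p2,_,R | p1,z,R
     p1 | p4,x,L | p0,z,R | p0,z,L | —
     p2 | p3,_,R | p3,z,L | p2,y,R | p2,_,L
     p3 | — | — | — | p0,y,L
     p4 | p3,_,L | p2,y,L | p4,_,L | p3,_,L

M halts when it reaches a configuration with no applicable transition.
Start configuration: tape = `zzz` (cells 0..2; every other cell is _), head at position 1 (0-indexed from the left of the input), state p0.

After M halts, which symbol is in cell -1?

state=p0 head=1 tape=__z[z]z_   (p0,z)→(p2,_,R)
state=p2 head=2 tape=__z_[z]_   (p2,z)→(p2,y,R)
state=p2 head=3 tape=__z_y[_]   (p2,_)→(p2,_,L)
state=p2 head=2 tape=__z_[y]_   (p2,y)→(p3,z,L)
state=p3 head=1 tape=__z[_]z_   (p3,_)→(p0,y,L)
state=p0 head=0 tape=__[z]yz_   (p0,z)→(p2,_,R)
state=p2 head=1 tape=___[y]z_   (p2,y)→(p3,z,L)
state=p3 head=0 tape=__[_]zz_   (p3,_)→(p0,y,L)
state=p0 head=-1 tape=_[_]yzz_   (p0,_)→(p1,z,R)
state=p1 head=0 tape=_z[y]zz_   (p1,y)→(p0,z,R)
state=p0 head=1 tape=_zz[z]z_   (p0,z)→(p2,_,R)
state=p2 head=2 tape=_zz_[z]_   (p2,z)→(p2,y,R)
state=p2 head=3 tape=_zz_y[_]   (p2,_)→(p2,_,L)
state=p2 head=2 tape=_zz_[y]_   (p2,y)→(p3,z,L)
state=p3 head=1 tape=_zz[_]z_   (p3,_)→(p0,y,L)
state=p0 head=0 tape=_z[z]yz_   (p0,z)→(p2,_,R)
state=p2 head=1 tape=_z_[y]z_   (p2,y)→(p3,z,L)
state=p3 head=0 tape=_z[_]zz_   (p3,_)→(p0,y,L)
state=p0 head=-1 tape=_[z]yzz_   (p0,z)→(p2,_,R)
state=p2 head=0 tape=__[y]zz_   (p2,y)→(p3,z,L)
state=p3 head=-1 tape=_[_]zzz_   (p3,_)→(p0,y,L)
state=p0 head=-2 tape=[_]yzzz_   (p0,_)→(p1,z,R)
state=p1 head=-1 tape=z[y]zzz_   (p1,y)→(p0,z,R)
state=p0 head=0 tape=zz[z]zz_   (p0,z)→(p2,_,R)
state=p2 head=1 tape=zz_[z]z_   (p2,z)→(p2,y,R)
state=p2 head=2 tape=zz_y[z]_   (p2,z)→(p2,y,R)
state=p2 head=3 tape=zz_yy[_]   (p2,_)→(p2,_,L)
state=p2 head=2 tape=zz_y[y]_   (p2,y)→(p3,z,L)
state=p3 head=1 tape=zz_[y]z_
Cell -1 holds z when M halts.

z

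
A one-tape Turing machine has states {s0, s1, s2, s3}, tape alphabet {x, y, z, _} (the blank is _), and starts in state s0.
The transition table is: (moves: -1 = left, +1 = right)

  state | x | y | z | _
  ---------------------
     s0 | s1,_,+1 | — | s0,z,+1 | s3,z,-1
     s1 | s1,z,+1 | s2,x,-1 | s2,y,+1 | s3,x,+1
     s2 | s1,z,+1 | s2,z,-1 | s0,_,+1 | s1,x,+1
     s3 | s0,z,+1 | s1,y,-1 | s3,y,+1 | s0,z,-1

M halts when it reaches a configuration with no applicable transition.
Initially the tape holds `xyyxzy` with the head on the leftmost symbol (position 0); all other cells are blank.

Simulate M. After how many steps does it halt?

18

state=s0 head=0 tape=[x]yyxzy__   (s0,x)→(s1,_,+1)
state=s1 head=1 tape=_[y]yxzy__   (s1,y)→(s2,x,-1)
state=s2 head=0 tape=[_]xyxzy__   (s2,_)→(s1,x,+1)
state=s1 head=1 tape=x[x]yxzy__   (s1,x)→(s1,z,+1)
state=s1 head=2 tape=xz[y]xzy__   (s1,y)→(s2,x,-1)
state=s2 head=1 tape=x[z]xxzy__   (s2,z)→(s0,_,+1)
state=s0 head=2 tape=x_[x]xzy__   (s0,x)→(s1,_,+1)
state=s1 head=3 tape=x__[x]zy__   (s1,x)→(s1,z,+1)
state=s1 head=4 tape=x__z[z]y__   (s1,z)→(s2,y,+1)
state=s2 head=5 tape=x__zy[y]__   (s2,y)→(s2,z,-1)
state=s2 head=4 tape=x__z[y]z__   (s2,y)→(s2,z,-1)
state=s2 head=3 tape=x__[z]zz__   (s2,z)→(s0,_,+1)
state=s0 head=4 tape=x___[z]z__   (s0,z)→(s0,z,+1)
state=s0 head=5 tape=x___z[z]__   (s0,z)→(s0,z,+1)
state=s0 head=6 tape=x___zz[_]_   (s0,_)→(s3,z,-1)
state=s3 head=5 tape=x___z[z]z_   (s3,z)→(s3,y,+1)
state=s3 head=6 tape=x___zy[z]_   (s3,z)→(s3,y,+1)
state=s3 head=7 tape=x___zyy[_]   (s3,_)→(s0,z,-1)
state=s0 head=6 tape=x___zy[y]z
M halts after 18 transitions.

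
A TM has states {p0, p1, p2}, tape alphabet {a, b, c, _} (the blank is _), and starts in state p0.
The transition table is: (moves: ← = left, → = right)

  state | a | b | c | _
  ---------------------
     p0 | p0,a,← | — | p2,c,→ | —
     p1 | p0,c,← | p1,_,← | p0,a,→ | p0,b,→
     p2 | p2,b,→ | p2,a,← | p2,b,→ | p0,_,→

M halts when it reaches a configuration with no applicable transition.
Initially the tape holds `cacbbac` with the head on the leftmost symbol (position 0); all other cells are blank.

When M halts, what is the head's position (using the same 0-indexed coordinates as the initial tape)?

state=p0 head=0 tape=_[c]acbbac   (p0,c)→(p2,c,→)
state=p2 head=1 tape=_c[a]cbbac   (p2,a)→(p2,b,→)
state=p2 head=2 tape=_cb[c]bbac   (p2,c)→(p2,b,→)
state=p2 head=3 tape=_cbb[b]bac   (p2,b)→(p2,a,←)
state=p2 head=2 tape=_cb[b]abac   (p2,b)→(p2,a,←)
state=p2 head=1 tape=_c[b]aabac   (p2,b)→(p2,a,←)
state=p2 head=0 tape=_[c]aaabac   (p2,c)→(p2,b,→)
state=p2 head=1 tape=_b[a]aabac   (p2,a)→(p2,b,→)
state=p2 head=2 tape=_bb[a]abac   (p2,a)→(p2,b,→)
state=p2 head=3 tape=_bbb[a]bac   (p2,a)→(p2,b,→)
state=p2 head=4 tape=_bbbb[b]ac   (p2,b)→(p2,a,←)
state=p2 head=3 tape=_bbb[b]aac   (p2,b)→(p2,a,←)
state=p2 head=2 tape=_bb[b]aaac   (p2,b)→(p2,a,←)
state=p2 head=1 tape=_b[b]aaaac   (p2,b)→(p2,a,←)
state=p2 head=0 tape=_[b]aaaaac   (p2,b)→(p2,a,←)
state=p2 head=-1 tape=[_]aaaaaac   (p2,_)→(p0,_,→)
state=p0 head=0 tape=_[a]aaaaac   (p0,a)→(p0,a,←)
state=p0 head=-1 tape=[_]aaaaaac
At halt the head is at cell -1.

-1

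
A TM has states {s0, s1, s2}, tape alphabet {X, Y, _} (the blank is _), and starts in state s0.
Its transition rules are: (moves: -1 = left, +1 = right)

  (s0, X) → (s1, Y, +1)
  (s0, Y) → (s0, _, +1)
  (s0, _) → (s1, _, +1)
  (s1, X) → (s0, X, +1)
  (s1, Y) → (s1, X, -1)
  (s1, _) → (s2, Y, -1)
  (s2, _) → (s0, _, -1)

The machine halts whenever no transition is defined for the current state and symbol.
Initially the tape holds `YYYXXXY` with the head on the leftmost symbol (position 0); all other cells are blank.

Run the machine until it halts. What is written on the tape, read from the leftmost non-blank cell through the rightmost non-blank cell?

YXYYYY

state=s0 head=0 tape=[Y]YYXXXY__   (s0,Y)→(s0,_,+1)
state=s0 head=1 tape=_[Y]YXXXY__   (s0,Y)→(s0,_,+1)
state=s0 head=2 tape=__[Y]XXXY__   (s0,Y)→(s0,_,+1)
state=s0 head=3 tape=___[X]XXY__   (s0,X)→(s1,Y,+1)
state=s1 head=4 tape=___Y[X]XY__   (s1,X)→(s0,X,+1)
state=s0 head=5 tape=___YX[X]Y__   (s0,X)→(s1,Y,+1)
state=s1 head=6 tape=___YXY[Y]__   (s1,Y)→(s1,X,-1)
state=s1 head=5 tape=___YX[Y]X__   (s1,Y)→(s1,X,-1)
state=s1 head=4 tape=___Y[X]XX__   (s1,X)→(s0,X,+1)
state=s0 head=5 tape=___YX[X]X__   (s0,X)→(s1,Y,+1)
state=s1 head=6 tape=___YXY[X]__   (s1,X)→(s0,X,+1)
state=s0 head=7 tape=___YXYX[_]_   (s0,_)→(s1,_,+1)
state=s1 head=8 tape=___YXYX_[_]   (s1,_)→(s2,Y,-1)
state=s2 head=7 tape=___YXYX[_]Y   (s2,_)→(s0,_,-1)
state=s0 head=6 tape=___YXY[X]_Y   (s0,X)→(s1,Y,+1)
state=s1 head=7 tape=___YXYY[_]Y   (s1,_)→(s2,Y,-1)
state=s2 head=6 tape=___YXY[Y]YY
The non-blank tape span at halt is YXYYYY.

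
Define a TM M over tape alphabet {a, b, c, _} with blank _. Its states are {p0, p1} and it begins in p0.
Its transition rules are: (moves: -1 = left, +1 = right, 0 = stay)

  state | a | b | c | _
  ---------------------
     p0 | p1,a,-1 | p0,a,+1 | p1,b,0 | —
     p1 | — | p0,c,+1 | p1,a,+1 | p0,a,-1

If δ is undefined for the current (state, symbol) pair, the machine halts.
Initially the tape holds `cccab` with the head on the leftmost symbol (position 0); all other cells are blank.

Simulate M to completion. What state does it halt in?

p1

state=p0 head=0 tape=[c]ccab   (p0,c)→(p1,b,0)
state=p1 head=0 tape=[b]ccab   (p1,b)→(p0,c,+1)
state=p0 head=1 tape=c[c]cab   (p0,c)→(p1,b,0)
state=p1 head=1 tape=c[b]cab   (p1,b)→(p0,c,+1)
state=p0 head=2 tape=cc[c]ab   (p0,c)→(p1,b,0)
state=p1 head=2 tape=cc[b]ab   (p1,b)→(p0,c,+1)
state=p0 head=3 tape=ccc[a]b   (p0,a)→(p1,a,-1)
state=p1 head=2 tape=cc[c]ab   (p1,c)→(p1,a,+1)
state=p1 head=3 tape=cca[a]b
No transition is defined for (p1, a); M halts in state p1.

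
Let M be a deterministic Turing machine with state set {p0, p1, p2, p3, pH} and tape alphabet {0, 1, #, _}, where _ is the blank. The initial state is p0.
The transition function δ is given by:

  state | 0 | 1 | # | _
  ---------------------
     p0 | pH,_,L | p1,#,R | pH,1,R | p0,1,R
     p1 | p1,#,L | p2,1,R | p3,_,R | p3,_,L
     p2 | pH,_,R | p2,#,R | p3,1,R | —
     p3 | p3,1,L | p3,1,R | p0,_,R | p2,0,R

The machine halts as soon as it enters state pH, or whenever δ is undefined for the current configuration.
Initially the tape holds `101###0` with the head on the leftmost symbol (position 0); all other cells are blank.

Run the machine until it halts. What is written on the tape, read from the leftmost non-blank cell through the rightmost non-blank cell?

#__10

p0 | [1]01###0   read 1 → write #, move R, go to p1
p1 | #[0]1###0   read 0 → write #, move L, go to p1
p1 | [#]#1###0   read # → write _, move R, go to p3
p3 | _[#]1###0   read # → write _, move R, go to p0
p0 | __[1]###0   read 1 → write #, move R, go to p1
p1 | __#[#]##0   read # → write _, move R, go to p3
p3 | __#_[#]#0   read # → write _, move R, go to p0
p0 | __#__[#]0   read # → write 1, move R, go to pH
pH | __#__1[0]
The non-blank tape span at halt is #__10.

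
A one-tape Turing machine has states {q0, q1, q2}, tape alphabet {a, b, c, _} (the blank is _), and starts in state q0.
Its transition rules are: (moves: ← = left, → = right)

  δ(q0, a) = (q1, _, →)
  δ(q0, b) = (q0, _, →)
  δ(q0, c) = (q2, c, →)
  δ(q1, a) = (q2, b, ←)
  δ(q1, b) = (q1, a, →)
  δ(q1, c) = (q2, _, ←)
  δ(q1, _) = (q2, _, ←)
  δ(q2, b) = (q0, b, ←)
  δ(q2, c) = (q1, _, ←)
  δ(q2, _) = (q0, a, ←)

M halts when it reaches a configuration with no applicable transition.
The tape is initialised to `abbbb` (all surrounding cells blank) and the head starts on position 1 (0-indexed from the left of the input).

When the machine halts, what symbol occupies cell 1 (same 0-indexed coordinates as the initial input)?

_

state=q0 head=1 tape=a[b]bbb_   (q0,b)→(q0,_,→)
state=q0 head=2 tape=a_[b]bb_   (q0,b)→(q0,_,→)
state=q0 head=3 tape=a__[b]b_   (q0,b)→(q0,_,→)
state=q0 head=4 tape=a___[b]_   (q0,b)→(q0,_,→)
state=q0 head=5 tape=a____[_]
Cell 1 holds _ when M halts.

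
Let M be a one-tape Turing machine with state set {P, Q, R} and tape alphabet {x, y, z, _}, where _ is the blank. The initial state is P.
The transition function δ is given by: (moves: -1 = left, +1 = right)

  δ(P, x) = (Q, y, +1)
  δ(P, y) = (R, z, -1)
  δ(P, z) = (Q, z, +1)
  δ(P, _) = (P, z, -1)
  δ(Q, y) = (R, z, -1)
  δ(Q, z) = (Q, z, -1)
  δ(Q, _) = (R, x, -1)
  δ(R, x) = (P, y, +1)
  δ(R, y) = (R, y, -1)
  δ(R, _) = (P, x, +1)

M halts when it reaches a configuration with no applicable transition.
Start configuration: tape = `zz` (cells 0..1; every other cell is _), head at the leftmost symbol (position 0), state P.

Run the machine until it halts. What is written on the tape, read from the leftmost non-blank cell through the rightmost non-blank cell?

state=P head=0 tape=___[z]z   (P,z)→(Q,z,+1)
state=Q head=1 tape=___z[z]   (Q,z)→(Q,z,-1)
state=Q head=0 tape=___[z]z   (Q,z)→(Q,z,-1)
state=Q head=-1 tape=__[_]zz   (Q,_)→(R,x,-1)
state=R head=-2 tape=_[_]xzz   (R,_)→(P,x,+1)
state=P head=-1 tape=_x[x]zz   (P,x)→(Q,y,+1)
state=Q head=0 tape=_xy[z]z   (Q,z)→(Q,z,-1)
state=Q head=-1 tape=_x[y]zz   (Q,y)→(R,z,-1)
state=R head=-2 tape=_[x]zzz   (R,x)→(P,y,+1)
state=P head=-1 tape=_y[z]zz   (P,z)→(Q,z,+1)
state=Q head=0 tape=_yz[z]z   (Q,z)→(Q,z,-1)
state=Q head=-1 tape=_y[z]zz   (Q,z)→(Q,z,-1)
state=Q head=-2 tape=_[y]zzz   (Q,y)→(R,z,-1)
state=R head=-3 tape=[_]zzzz   (R,_)→(P,x,+1)
state=P head=-2 tape=x[z]zzz   (P,z)→(Q,z,+1)
state=Q head=-1 tape=xz[z]zz   (Q,z)→(Q,z,-1)
state=Q head=-2 tape=x[z]zzz   (Q,z)→(Q,z,-1)
state=Q head=-3 tape=[x]zzzz
The non-blank tape span at halt is xzzzz.

xzzzz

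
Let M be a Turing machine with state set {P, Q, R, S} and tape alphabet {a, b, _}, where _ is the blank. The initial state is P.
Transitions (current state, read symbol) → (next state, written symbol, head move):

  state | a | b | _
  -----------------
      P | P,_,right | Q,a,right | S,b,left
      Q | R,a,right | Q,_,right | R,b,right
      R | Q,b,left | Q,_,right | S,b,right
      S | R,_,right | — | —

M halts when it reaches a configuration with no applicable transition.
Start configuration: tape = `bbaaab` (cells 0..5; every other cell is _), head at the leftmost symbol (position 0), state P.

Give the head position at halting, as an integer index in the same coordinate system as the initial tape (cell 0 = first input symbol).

state=P head=0 tape=[b]baaab___   (P,b)→(Q,a,right)
state=Q head=1 tape=a[b]aaab___   (Q,b)→(Q,_,right)
state=Q head=2 tape=a_[a]aab___   (Q,a)→(R,a,right)
state=R head=3 tape=a_a[a]ab___   (R,a)→(Q,b,left)
state=Q head=2 tape=a_[a]bab___   (Q,a)→(R,a,right)
state=R head=3 tape=a_a[b]ab___   (R,b)→(Q,_,right)
state=Q head=4 tape=a_a_[a]b___   (Q,a)→(R,a,right)
state=R head=5 tape=a_a_a[b]___   (R,b)→(Q,_,right)
state=Q head=6 tape=a_a_a_[_]__   (Q,_)→(R,b,right)
state=R head=7 tape=a_a_a_b[_]_   (R,_)→(S,b,right)
state=S head=8 tape=a_a_a_bb[_]
At halt the head is at cell 8.

8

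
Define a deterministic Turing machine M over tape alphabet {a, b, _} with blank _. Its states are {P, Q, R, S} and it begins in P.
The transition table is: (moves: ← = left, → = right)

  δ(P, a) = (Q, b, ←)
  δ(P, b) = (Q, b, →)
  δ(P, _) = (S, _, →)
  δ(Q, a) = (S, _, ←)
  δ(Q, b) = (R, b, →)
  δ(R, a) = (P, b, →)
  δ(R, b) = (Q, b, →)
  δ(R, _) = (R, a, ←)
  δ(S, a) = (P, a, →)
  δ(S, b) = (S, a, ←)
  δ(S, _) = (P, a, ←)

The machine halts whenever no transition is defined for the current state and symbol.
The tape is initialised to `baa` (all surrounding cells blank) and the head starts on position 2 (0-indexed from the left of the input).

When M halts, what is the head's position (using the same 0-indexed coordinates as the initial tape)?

state=P head=2 tape=___ba[a]   (P,a)→(Q,b,←)
state=Q head=1 tape=___b[a]b   (Q,a)→(S,_,←)
state=S head=0 tape=___[b]_b   (S,b)→(S,a,←)
state=S head=-1 tape=__[_]a_b   (S,_)→(P,a,←)
state=P head=-2 tape=_[_]aa_b   (P,_)→(S,_,→)
state=S head=-1 tape=__[a]a_b   (S,a)→(P,a,→)
state=P head=0 tape=__a[a]_b   (P,a)→(Q,b,←)
state=Q head=-1 tape=__[a]b_b   (Q,a)→(S,_,←)
state=S head=-2 tape=_[_]_b_b   (S,_)→(P,a,←)
state=P head=-3 tape=[_]a_b_b   (P,_)→(S,_,→)
state=S head=-2 tape=_[a]_b_b   (S,a)→(P,a,→)
state=P head=-1 tape=_a[_]b_b   (P,_)→(S,_,→)
state=S head=0 tape=_a_[b]_b   (S,b)→(S,a,←)
state=S head=-1 tape=_a[_]a_b   (S,_)→(P,a,←)
state=P head=-2 tape=_[a]aa_b   (P,a)→(Q,b,←)
state=Q head=-3 tape=[_]baa_b
At halt the head is at cell -3.

-3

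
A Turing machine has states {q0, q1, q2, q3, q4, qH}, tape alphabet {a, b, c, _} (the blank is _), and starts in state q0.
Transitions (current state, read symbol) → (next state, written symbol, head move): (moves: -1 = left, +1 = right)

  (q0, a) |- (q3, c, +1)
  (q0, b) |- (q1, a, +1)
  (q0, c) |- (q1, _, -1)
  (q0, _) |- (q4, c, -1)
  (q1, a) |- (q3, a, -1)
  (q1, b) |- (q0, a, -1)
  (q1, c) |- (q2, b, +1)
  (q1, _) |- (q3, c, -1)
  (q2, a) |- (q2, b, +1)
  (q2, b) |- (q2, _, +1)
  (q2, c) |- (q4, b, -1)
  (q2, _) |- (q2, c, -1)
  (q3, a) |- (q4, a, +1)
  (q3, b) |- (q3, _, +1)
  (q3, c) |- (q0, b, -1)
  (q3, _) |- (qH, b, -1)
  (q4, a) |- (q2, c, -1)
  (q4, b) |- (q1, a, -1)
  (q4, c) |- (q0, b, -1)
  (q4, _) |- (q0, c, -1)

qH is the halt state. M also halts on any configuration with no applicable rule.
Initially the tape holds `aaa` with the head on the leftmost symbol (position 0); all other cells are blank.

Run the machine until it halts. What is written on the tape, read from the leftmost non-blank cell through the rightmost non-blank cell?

ba_bbc

state=q0 head=0 tape=__[a]aa__   (q0,a)→(q3,c,+1)
state=q3 head=1 tape=__c[a]a__   (q3,a)→(q4,a,+1)
state=q4 head=2 tape=__ca[a]__   (q4,a)→(q2,c,-1)
state=q2 head=1 tape=__c[a]c__   (q2,a)→(q2,b,+1)
state=q2 head=2 tape=__cb[c]__   (q2,c)→(q4,b,-1)
state=q4 head=1 tape=__c[b]b__   (q4,b)→(q1,a,-1)
state=q1 head=0 tape=__[c]ab__   (q1,c)→(q2,b,+1)
state=q2 head=1 tape=__b[a]b__   (q2,a)→(q2,b,+1)
state=q2 head=2 tape=__bb[b]__   (q2,b)→(q2,_,+1)
state=q2 head=3 tape=__bb_[_]_   (q2,_)→(q2,c,-1)
state=q2 head=2 tape=__bb[_]c_   (q2,_)→(q2,c,-1)
state=q2 head=1 tape=__b[b]cc_   (q2,b)→(q2,_,+1)
state=q2 head=2 tape=__b_[c]c_   (q2,c)→(q4,b,-1)
state=q4 head=1 tape=__b[_]bc_   (q4,_)→(q0,c,-1)
state=q0 head=0 tape=__[b]cbc_   (q0,b)→(q1,a,+1)
state=q1 head=1 tape=__a[c]bc_   (q1,c)→(q2,b,+1)
state=q2 head=2 tape=__ab[b]c_   (q2,b)→(q2,_,+1)
state=q2 head=3 tape=__ab_[c]_   (q2,c)→(q4,b,-1)
state=q4 head=2 tape=__ab[_]b_   (q4,_)→(q0,c,-1)
state=q0 head=1 tape=__a[b]cb_   (q0,b)→(q1,a,+1)
state=q1 head=2 tape=__aa[c]b_   (q1,c)→(q2,b,+1)
state=q2 head=3 tape=__aab[b]_   (q2,b)→(q2,_,+1)
state=q2 head=4 tape=__aab_[_]   (q2,_)→(q2,c,-1)
state=q2 head=3 tape=__aab[_]c   (q2,_)→(q2,c,-1)
state=q2 head=2 tape=__aa[b]cc   (q2,b)→(q2,_,+1)
state=q2 head=3 tape=__aa_[c]c   (q2,c)→(q4,b,-1)
state=q4 head=2 tape=__aa[_]bc   (q4,_)→(q0,c,-1)
state=q0 head=1 tape=__a[a]cbc   (q0,a)→(q3,c,+1)
state=q3 head=2 tape=__ac[c]bc   (q3,c)→(q0,b,-1)
state=q0 head=1 tape=__a[c]bbc   (q0,c)→(q1,_,-1)
state=q1 head=0 tape=__[a]_bbc   (q1,a)→(q3,a,-1)
state=q3 head=-1 tape=_[_]a_bbc   (q3,_)→(qH,b,-1)
state=qH head=-2 tape=[_]ba_bbc
The non-blank tape span at halt is ba_bbc.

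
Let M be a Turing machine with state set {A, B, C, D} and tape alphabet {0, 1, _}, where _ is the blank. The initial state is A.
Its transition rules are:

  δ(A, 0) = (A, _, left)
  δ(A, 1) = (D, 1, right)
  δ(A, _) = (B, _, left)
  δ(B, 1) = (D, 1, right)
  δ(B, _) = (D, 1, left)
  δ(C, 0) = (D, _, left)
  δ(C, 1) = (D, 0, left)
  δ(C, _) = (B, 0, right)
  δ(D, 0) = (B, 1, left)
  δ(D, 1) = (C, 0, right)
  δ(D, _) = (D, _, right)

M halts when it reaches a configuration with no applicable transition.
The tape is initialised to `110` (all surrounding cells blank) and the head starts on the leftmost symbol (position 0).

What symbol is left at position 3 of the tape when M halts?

state=A head=0 tape=[1]10_   (A,1)→(D,1,right)
state=D head=1 tape=1[1]0_   (D,1)→(C,0,right)
state=C head=2 tape=10[0]_   (C,0)→(D,_,left)
state=D head=1 tape=1[0]__   (D,0)→(B,1,left)
state=B head=0 tape=[1]1__   (B,1)→(D,1,right)
state=D head=1 tape=1[1]__   (D,1)→(C,0,right)
state=C head=2 tape=10[_]_   (C,_)→(B,0,right)
state=B head=3 tape=100[_]   (B,_)→(D,1,left)
state=D head=2 tape=10[0]1   (D,0)→(B,1,left)
state=B head=1 tape=1[0]11
Cell 3 holds 1 when M halts.

1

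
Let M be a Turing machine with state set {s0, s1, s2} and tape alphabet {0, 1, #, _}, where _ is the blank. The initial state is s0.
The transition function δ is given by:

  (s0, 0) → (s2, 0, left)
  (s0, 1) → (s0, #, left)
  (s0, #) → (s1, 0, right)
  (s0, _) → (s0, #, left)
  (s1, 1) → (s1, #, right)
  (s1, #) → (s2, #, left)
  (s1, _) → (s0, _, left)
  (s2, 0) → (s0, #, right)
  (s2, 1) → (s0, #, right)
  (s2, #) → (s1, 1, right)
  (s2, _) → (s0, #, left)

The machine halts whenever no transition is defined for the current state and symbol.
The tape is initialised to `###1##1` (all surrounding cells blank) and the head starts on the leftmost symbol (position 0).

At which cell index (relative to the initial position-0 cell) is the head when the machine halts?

s0 | [#]##1##1_   read # → write 0, move right, go to s1
s1 | 0[#]#1##1_   read # → write #, move left, go to s2
s2 | [0]##1##1_   read 0 → write #, move right, go to s0
s0 | #[#]#1##1_   read # → write 0, move right, go to s1
s1 | #0[#]1##1_   read # → write #, move left, go to s2
s2 | #[0]#1##1_   read 0 → write #, move right, go to s0
s0 | ##[#]1##1_   read # → write 0, move right, go to s1
s1 | ##0[1]##1_   read 1 → write #, move right, go to s1
s1 | ##0#[#]#1_   read # → write #, move left, go to s2
s2 | ##0[#]##1_   read # → write 1, move right, go to s1
s1 | ##01[#]#1_   read # → write #, move left, go to s2
s2 | ##0[1]##1_   read 1 → write #, move right, go to s0
s0 | ##0#[#]#1_   read # → write 0, move right, go to s1
s1 | ##0#0[#]1_   read # → write #, move left, go to s2
s2 | ##0#[0]#1_   read 0 → write #, move right, go to s0
s0 | ##0##[#]1_   read # → write 0, move right, go to s1
s1 | ##0##0[1]_   read 1 → write #, move right, go to s1
s1 | ##0##0#[_]   read _ → write _, move left, go to s0
s0 | ##0##0[#]_   read # → write 0, move right, go to s1
s1 | ##0##00[_]   read _ → write _, move left, go to s0
s0 | ##0##0[0]_   read 0 → write 0, move left, go to s2
s2 | ##0##[0]0_   read 0 → write #, move right, go to s0
s0 | ##0###[0]_   read 0 → write 0, move left, go to s2
s2 | ##0##[#]0_   read # → write 1, move right, go to s1
s1 | ##0##1[0]_
At halt the head is at cell 6.

6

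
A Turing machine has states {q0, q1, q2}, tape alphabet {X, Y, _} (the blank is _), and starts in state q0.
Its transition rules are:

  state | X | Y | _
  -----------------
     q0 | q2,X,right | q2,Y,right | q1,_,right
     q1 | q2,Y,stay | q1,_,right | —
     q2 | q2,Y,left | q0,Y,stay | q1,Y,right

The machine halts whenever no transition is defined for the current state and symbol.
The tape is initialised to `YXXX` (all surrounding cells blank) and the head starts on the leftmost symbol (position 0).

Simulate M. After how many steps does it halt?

state=q0 head=0 tape=[Y]XXX__   (q0,Y)→(q2,Y,right)
state=q2 head=1 tape=Y[X]XX__   (q2,X)→(q2,Y,left)
state=q2 head=0 tape=[Y]YXX__   (q2,Y)→(q0,Y,stay)
state=q0 head=0 tape=[Y]YXX__   (q0,Y)→(q2,Y,right)
state=q2 head=1 tape=Y[Y]XX__   (q2,Y)→(q0,Y,stay)
state=q0 head=1 tape=Y[Y]XX__   (q0,Y)→(q2,Y,right)
state=q2 head=2 tape=YY[X]X__   (q2,X)→(q2,Y,left)
state=q2 head=1 tape=Y[Y]YX__   (q2,Y)→(q0,Y,stay)
state=q0 head=1 tape=Y[Y]YX__   (q0,Y)→(q2,Y,right)
state=q2 head=2 tape=YY[Y]X__   (q2,Y)→(q0,Y,stay)
state=q0 head=2 tape=YY[Y]X__   (q0,Y)→(q2,Y,right)
state=q2 head=3 tape=YYY[X]__   (q2,X)→(q2,Y,left)
state=q2 head=2 tape=YY[Y]Y__   (q2,Y)→(q0,Y,stay)
state=q0 head=2 tape=YY[Y]Y__   (q0,Y)→(q2,Y,right)
state=q2 head=3 tape=YYY[Y]__   (q2,Y)→(q0,Y,stay)
state=q0 head=3 tape=YYY[Y]__   (q0,Y)→(q2,Y,right)
state=q2 head=4 tape=YYYY[_]_   (q2,_)→(q1,Y,right)
state=q1 head=5 tape=YYYYY[_]
M halts after 17 transitions.

17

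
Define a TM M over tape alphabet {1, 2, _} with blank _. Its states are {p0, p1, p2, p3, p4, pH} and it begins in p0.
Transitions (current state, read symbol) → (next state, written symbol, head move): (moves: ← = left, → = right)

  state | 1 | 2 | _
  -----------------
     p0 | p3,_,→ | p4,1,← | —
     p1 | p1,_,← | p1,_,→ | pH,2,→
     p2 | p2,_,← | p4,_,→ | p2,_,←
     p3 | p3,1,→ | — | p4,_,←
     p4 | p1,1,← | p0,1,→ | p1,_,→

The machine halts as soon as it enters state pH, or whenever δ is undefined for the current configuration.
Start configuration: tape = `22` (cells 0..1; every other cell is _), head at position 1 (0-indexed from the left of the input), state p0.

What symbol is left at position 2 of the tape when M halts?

2

p0 | 2[2]__   read 2 → write 1, move ←, go to p4
p4 | [2]1__   read 2 → write 1, move →, go to p0
p0 | 1[1]__   read 1 → write _, move →, go to p3
p3 | 1_[_]_   read _ → write _, move ←, go to p4
p4 | 1[_]__   read _ → write _, move →, go to p1
p1 | 1_[_]_   read _ → write 2, move →, go to pH
pH | 1_2[_]
Cell 2 holds 2 when M halts.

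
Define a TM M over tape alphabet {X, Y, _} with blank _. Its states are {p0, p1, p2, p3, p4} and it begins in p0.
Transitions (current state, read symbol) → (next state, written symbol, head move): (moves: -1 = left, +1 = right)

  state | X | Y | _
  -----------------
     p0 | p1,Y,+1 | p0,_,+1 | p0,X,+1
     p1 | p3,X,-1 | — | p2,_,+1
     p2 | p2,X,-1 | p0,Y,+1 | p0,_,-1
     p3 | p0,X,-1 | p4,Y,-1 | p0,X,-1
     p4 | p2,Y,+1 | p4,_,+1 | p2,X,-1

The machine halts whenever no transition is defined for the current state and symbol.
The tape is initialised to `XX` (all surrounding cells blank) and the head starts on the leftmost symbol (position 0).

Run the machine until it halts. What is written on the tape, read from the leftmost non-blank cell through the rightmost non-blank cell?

state=p0 head=0 tape=___[X]X   (p0,X)→(p1,Y,+1)
state=p1 head=1 tape=___Y[X]   (p1,X)→(p3,X,-1)
state=p3 head=0 tape=___[Y]X   (p3,Y)→(p4,Y,-1)
state=p4 head=-1 tape=__[_]YX   (p4,_)→(p2,X,-1)
state=p2 head=-2 tape=_[_]XYX   (p2,_)→(p0,_,-1)
state=p0 head=-3 tape=[_]_XYX   (p0,_)→(p0,X,+1)
state=p0 head=-2 tape=X[_]XYX   (p0,_)→(p0,X,+1)
state=p0 head=-1 tape=XX[X]YX   (p0,X)→(p1,Y,+1)
state=p1 head=0 tape=XXY[Y]X
The non-blank tape span at halt is XXYYX.

XXYYX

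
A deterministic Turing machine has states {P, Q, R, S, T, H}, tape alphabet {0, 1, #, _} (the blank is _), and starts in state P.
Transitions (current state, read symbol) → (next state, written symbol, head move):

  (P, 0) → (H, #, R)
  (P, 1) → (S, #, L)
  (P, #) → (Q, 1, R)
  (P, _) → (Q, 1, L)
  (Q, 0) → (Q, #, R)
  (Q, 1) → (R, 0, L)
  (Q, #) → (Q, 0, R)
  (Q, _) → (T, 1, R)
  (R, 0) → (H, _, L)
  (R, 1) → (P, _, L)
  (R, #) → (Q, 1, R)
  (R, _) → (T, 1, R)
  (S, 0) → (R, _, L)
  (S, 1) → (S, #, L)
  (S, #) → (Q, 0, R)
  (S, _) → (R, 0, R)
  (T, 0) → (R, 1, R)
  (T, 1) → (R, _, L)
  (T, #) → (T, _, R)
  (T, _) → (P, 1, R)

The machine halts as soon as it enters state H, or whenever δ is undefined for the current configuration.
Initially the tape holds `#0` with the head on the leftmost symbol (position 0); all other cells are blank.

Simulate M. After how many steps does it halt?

26

state=P head=0 tape=_[#]0_____   (P,#)→(Q,1,R)
state=Q head=1 tape=_1[0]_____   (Q,0)→(Q,#,R)
state=Q head=2 tape=_1#[_]____   (Q,_)→(T,1,R)
state=T head=3 tape=_1#1[_]___   (T,_)→(P,1,R)
state=P head=4 tape=_1#11[_]__   (P,_)→(Q,1,L)
state=Q head=3 tape=_1#1[1]1__   (Q,1)→(R,0,L)
state=R head=2 tape=_1#[1]01__   (R,1)→(P,_,L)
state=P head=1 tape=_1[#]_01__   (P,#)→(Q,1,R)
state=Q head=2 tape=_11[_]01__   (Q,_)→(T,1,R)
state=T head=3 tape=_111[0]1__   (T,0)→(R,1,R)
state=R head=4 tape=_1111[1]__   (R,1)→(P,_,L)
state=P head=3 tape=_111[1]___   (P,1)→(S,#,L)
state=S head=2 tape=_11[1]#___   (S,1)→(S,#,L)
state=S head=1 tape=_1[1]##___   (S,1)→(S,#,L)
state=S head=0 tape=_[1]###___   (S,1)→(S,#,L)
state=S head=-1 tape=[_]####___   (S,_)→(R,0,R)
state=R head=0 tape=0[#]###___   (R,#)→(Q,1,R)
state=Q head=1 tape=01[#]##___   (Q,#)→(Q,0,R)
state=Q head=2 tape=010[#]#___   (Q,#)→(Q,0,R)
state=Q head=3 tape=0100[#]___   (Q,#)→(Q,0,R)
state=Q head=4 tape=01000[_]__   (Q,_)→(T,1,R)
state=T head=5 tape=010001[_]_   (T,_)→(P,1,R)
state=P head=6 tape=0100011[_]   (P,_)→(Q,1,L)
state=Q head=5 tape=010001[1]1   (Q,1)→(R,0,L)
state=R head=4 tape=01000[1]01   (R,1)→(P,_,L)
state=P head=3 tape=0100[0]_01   (P,0)→(H,#,R)
state=H head=4 tape=0100#[_]01
M halts after 26 transitions.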